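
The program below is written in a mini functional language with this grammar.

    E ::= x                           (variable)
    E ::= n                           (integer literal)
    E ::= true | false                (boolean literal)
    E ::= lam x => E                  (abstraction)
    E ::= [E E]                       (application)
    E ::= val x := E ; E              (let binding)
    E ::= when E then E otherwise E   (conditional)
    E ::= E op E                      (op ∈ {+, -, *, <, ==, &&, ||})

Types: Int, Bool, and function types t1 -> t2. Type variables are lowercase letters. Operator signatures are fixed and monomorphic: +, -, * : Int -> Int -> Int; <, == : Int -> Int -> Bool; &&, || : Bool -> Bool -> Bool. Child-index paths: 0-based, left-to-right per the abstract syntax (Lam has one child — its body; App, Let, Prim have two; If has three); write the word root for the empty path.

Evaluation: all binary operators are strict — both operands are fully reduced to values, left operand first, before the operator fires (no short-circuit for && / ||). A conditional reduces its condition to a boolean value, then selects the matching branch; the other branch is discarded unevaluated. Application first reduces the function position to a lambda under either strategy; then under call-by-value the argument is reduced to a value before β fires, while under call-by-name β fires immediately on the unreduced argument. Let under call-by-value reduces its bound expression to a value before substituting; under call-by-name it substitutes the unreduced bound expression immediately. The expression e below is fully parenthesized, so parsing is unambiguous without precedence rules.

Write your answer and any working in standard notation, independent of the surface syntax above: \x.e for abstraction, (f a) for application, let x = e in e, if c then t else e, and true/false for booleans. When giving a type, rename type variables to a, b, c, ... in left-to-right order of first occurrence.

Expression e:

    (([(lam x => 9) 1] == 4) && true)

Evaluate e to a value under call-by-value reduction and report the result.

Answer: false

Working:
step 0: ((((\x.9) 1) == 4) && true)
step 1: [beta@0.0] ((9 == 4) && true)
step 2: [delta@0] (false && true)
step 3: [delta@root] false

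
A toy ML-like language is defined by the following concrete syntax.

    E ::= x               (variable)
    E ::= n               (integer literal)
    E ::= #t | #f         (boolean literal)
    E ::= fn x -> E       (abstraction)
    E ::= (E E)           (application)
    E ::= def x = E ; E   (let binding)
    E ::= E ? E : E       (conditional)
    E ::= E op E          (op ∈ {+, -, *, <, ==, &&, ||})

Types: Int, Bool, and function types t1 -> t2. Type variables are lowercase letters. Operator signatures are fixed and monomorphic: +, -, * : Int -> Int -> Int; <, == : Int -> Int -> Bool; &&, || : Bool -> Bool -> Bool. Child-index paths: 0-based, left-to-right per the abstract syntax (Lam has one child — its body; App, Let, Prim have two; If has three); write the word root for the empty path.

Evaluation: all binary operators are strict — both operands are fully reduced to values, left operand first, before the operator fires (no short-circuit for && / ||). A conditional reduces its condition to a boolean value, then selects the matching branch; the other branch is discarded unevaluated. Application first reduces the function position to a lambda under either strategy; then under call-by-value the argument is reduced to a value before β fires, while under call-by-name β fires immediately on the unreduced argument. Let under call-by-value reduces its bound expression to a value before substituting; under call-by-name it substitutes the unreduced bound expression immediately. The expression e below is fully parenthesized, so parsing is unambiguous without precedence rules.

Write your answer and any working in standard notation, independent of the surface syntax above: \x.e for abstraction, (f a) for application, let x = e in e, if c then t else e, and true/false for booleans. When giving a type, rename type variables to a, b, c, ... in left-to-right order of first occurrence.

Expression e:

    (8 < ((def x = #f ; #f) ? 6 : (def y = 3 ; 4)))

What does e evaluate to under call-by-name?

Answer: false

Working:
step 0: (8 < (if (let x = false in false) then 6 else (let y = 3 in 4)))
step 1: [let@1.0] (8 < (if false then 6 else (let y = 3 in 4)))
step 2: [if@1] (8 < (let y = 3 in 4))
step 3: [let@1] (8 < 4)
step 4: [delta@root] false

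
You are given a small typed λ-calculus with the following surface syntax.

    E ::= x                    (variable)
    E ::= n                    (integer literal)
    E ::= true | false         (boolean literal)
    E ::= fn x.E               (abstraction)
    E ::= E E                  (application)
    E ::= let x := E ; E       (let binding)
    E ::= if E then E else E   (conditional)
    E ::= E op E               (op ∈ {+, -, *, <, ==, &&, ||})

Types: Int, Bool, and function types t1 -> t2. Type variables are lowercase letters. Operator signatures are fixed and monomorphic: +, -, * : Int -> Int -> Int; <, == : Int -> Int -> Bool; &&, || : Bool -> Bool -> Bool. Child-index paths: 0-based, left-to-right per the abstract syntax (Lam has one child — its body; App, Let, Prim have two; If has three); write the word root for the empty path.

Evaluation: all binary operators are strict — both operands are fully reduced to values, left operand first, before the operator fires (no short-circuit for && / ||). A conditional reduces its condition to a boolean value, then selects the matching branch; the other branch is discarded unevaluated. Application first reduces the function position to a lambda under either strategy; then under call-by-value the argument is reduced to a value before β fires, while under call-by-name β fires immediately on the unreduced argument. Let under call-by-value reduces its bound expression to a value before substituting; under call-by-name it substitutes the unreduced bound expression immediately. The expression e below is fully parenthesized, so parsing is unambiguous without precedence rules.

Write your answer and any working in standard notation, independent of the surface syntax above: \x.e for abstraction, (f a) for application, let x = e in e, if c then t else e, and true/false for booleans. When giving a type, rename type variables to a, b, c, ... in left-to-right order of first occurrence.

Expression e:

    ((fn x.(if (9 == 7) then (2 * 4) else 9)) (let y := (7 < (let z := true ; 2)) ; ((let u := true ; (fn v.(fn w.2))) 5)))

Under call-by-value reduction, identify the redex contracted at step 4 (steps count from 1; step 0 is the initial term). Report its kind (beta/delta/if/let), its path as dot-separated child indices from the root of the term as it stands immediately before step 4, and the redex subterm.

Answer: let at 1.0 : (let u = true in (\v.(\w.2)))

Working:
step 0: ((\x.(if (9 == 7) then (2 * 4) else 9)) (let y = (7 < (let z = true in 2)) in ((let u = true in (\v.(\w.2))) 5)))
step 1: [let@1.0.1] ((\x.(if (9 == 7) then (2 * 4) else 9)) (let y = (7 < 2) in ((let u = true in (\v.(\w.2))) 5)))
step 2: [delta@1.0] ((\x.(if (9 == 7) then (2 * 4) else 9)) (let y = false in ((let u = true in (\v.(\w.2))) 5)))
step 3: [let@1] ((\x.(if (9 == 7) then (2 * 4) else 9)) ((let u = true in (\v.(\w.2))) 5))
step 4: [let@1.0] ((\x.(if (9 == 7) then (2 * 4) else 9)) ((\v.(\w.2)) 5))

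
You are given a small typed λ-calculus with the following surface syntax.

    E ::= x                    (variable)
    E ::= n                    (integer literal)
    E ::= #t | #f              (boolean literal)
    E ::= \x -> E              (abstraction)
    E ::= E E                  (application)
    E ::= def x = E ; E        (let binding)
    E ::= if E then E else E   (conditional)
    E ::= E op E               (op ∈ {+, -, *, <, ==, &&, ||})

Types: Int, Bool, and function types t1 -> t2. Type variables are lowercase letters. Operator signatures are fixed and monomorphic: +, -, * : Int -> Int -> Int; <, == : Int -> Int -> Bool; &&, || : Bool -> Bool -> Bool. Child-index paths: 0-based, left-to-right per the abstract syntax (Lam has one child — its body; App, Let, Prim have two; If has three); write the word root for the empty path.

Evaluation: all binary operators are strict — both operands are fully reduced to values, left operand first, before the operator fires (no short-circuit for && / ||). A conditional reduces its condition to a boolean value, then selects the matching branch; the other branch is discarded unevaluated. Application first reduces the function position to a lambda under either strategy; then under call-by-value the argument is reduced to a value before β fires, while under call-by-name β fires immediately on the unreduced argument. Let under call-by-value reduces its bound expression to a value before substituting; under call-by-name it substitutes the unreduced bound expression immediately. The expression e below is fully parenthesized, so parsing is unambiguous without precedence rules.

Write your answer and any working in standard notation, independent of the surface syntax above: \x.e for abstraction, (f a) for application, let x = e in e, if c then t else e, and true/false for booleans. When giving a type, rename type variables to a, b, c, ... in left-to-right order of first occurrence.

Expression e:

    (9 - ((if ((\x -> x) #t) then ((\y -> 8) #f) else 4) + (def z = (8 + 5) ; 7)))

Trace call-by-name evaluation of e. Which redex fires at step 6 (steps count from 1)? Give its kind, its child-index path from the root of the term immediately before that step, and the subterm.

Working:
step 0: (9 - ((if ((\x.x) true) then ((\y.8) false) else 4) + (let z = (8 + 5) in 7)))
step 1: [beta@1.0.0] (9 - ((if true then ((\y.8) false) else 4) + (let z = (8 + 5) in 7)))
step 2: [if@1.0] (9 - (((\y.8) false) + (let z = (8 + 5) in 7)))
step 3: [beta@1.0] (9 - (8 + (let z = (8 + 5) in 7)))
step 4: [let@1.1] (9 - (8 + 7))
step 5: [delta@1] (9 - 15)
step 6: [delta@root] -6

Answer: delta at root : (9 - 15)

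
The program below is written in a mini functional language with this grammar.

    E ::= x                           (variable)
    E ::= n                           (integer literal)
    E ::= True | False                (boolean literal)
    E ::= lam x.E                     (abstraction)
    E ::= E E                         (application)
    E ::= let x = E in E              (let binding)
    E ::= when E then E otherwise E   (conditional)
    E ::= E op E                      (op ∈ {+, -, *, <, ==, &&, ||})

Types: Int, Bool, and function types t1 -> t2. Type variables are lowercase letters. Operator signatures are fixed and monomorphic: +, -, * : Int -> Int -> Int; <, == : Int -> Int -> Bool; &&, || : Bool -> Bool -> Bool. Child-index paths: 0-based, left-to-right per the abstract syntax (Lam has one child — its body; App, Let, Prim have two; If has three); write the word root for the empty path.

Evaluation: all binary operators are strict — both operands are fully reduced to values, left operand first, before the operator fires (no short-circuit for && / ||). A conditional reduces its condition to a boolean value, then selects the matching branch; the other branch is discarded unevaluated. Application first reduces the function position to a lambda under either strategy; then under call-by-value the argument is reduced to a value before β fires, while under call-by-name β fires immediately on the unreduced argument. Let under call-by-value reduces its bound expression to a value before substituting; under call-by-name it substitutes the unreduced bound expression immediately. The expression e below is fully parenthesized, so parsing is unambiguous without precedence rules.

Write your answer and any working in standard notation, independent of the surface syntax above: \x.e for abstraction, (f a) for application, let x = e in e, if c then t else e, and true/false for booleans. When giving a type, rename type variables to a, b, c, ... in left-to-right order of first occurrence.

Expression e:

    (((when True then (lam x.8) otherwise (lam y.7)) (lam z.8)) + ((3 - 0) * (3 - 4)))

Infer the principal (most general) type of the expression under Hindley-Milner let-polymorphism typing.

Answer: Int

Trace:
  unify Bool ~ Bool
\x._ : a -> Int
\y._ : b -> Int
  unify a -> Int ~ b -> Int
  unify a ~ b
  unify Int ~ Int
\z._ : c -> Int
  unify b -> Int ~ (c -> Int) -> d
  unify b ~ c -> Int
  unify Int ~ d
_ _ : Int
  unify Int ~ Int
  unify Int ~ Int
  unify Int ~ Int
  unify Int ~ Int
  unify Int ~ Int
  unify Int ~ Int
  unify Int ~ Int
  unify Int ~ Int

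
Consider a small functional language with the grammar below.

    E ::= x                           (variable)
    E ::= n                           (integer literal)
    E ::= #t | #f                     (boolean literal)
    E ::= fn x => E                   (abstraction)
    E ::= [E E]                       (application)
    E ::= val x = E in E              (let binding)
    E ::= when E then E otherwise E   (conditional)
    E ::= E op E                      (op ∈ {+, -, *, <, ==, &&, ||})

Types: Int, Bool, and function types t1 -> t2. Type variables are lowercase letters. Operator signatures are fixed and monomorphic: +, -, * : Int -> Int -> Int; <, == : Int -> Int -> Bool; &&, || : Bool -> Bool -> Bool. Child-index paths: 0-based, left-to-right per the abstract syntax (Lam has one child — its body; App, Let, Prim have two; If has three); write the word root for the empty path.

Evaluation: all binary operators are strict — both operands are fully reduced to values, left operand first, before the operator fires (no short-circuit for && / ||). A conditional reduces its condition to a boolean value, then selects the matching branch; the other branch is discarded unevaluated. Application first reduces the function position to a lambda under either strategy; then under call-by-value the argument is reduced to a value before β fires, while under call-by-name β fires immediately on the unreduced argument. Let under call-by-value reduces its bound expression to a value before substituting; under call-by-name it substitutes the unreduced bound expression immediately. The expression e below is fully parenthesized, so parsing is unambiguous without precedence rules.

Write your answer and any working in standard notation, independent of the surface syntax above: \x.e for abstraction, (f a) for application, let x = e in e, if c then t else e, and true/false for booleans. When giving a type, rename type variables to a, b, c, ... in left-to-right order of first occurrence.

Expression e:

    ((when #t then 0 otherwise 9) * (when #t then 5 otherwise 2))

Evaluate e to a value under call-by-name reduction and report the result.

Answer: 0

Trace:
step 0: ((if true then 0 else 9) * (if true then 5 else 2))
step 1: [if@0] (0 * (if true then 5 else 2))
step 2: [if@1] (0 * 5)
step 3: [delta@root] 0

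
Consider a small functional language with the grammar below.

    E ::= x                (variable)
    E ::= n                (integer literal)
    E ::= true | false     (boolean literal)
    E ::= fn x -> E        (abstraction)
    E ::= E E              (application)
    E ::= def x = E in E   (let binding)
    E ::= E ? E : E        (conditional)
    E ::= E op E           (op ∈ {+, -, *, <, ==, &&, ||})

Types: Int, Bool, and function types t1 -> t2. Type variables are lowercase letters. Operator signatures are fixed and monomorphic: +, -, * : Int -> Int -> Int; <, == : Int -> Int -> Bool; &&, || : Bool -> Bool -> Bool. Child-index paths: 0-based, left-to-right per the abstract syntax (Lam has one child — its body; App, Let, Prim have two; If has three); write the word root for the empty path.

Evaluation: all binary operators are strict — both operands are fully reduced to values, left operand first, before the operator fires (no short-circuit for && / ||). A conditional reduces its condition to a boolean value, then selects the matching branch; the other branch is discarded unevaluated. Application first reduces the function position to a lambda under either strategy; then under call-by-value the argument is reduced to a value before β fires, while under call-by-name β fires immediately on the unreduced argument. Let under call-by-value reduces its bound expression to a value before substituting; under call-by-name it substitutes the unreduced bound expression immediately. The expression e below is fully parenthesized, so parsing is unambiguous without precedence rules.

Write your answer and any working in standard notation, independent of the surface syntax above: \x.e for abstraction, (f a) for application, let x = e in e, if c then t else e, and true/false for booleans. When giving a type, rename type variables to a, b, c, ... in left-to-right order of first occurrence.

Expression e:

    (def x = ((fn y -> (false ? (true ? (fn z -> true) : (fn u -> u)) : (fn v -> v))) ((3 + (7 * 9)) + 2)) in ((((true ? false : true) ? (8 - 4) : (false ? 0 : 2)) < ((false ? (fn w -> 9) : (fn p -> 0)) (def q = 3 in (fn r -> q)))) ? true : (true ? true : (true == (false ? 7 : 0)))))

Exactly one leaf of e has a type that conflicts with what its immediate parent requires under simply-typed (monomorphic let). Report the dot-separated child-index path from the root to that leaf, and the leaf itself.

Answer: 1.2.2.0 : true

Trace:
  unify Bool ~ Bool
  unify Bool ~ Bool
\z._ : b -> Bool
u : c
\u._ : c -> c
  unify b -> Bool ~ c -> c
  unify b ~ c
  unify Bool ~ c
v : d
\v._ : d -> d
  unify Bool -> Bool ~ d -> d
  unify Bool ~ d
  unify Bool ~ Bool
\y._ : a -> Bool -> Bool
  unify Int ~ Int
  unify Int ~ Int
  unify Int ~ Int
  unify Int ~ Int
  unify Int ~ Int
  unify Int ~ Int
  unify a -> Bool -> Bool ~ Int -> e
  unify a ~ Int
  unify Bool -> Bool ~ e
_ _ : Bool -> Bool
let x : Bool -> Bool
  unify Bool ~ Bool
  unify Bool ~ Bool
  unify Bool ~ Bool
  unify Int ~ Int
  unify Int ~ Int
  unify Bool ~ Bool
  unify Int ~ Int
  unify Int ~ Int
  unify Int ~ Int
  unify Bool ~ Bool
\w._ : f -> Int
\p._ : g -> Int
  unify f -> Int ~ g -> Int
  unify f ~ g
  unify Int ~ Int
let q : Int
q : Int
\r._ : h -> Int
  unify g -> Int ~ (h -> Int) -> i
  unify g ~ h -> Int
  unify Int ~ i
_ _ : Int
  unify Int ~ Int
  unify Bool ~ Bool
  unify Bool ~ Bool
  unify Bool ~ Int
  FAIL: mismatch Bool ~ Int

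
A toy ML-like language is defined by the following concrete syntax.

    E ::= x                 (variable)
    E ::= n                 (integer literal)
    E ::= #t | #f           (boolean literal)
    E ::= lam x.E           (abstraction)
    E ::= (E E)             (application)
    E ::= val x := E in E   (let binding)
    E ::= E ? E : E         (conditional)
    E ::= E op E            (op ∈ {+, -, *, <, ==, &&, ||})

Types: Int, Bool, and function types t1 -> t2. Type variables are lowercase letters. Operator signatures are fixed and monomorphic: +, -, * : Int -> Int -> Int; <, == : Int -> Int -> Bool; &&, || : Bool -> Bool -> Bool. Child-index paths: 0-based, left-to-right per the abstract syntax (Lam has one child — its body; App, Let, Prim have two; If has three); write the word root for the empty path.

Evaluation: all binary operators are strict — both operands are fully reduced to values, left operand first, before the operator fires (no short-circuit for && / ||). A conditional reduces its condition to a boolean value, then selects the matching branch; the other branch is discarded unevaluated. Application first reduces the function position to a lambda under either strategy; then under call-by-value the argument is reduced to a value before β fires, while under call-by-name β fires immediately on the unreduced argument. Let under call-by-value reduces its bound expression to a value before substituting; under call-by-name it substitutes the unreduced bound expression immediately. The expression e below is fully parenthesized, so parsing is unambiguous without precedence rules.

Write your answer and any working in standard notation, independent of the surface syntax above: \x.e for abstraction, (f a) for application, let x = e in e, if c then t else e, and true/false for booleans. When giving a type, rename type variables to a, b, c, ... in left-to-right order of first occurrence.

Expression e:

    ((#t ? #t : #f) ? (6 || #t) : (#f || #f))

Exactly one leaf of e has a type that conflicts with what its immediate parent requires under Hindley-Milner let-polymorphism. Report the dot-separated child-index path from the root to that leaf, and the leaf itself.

Answer: 1.0 : 6

Derivation:
  unify Bool ~ Bool
  unify Bool ~ Bool
  unify Bool ~ Bool
  unify Int ~ Bool
  FAIL: mismatch Int ~ Bool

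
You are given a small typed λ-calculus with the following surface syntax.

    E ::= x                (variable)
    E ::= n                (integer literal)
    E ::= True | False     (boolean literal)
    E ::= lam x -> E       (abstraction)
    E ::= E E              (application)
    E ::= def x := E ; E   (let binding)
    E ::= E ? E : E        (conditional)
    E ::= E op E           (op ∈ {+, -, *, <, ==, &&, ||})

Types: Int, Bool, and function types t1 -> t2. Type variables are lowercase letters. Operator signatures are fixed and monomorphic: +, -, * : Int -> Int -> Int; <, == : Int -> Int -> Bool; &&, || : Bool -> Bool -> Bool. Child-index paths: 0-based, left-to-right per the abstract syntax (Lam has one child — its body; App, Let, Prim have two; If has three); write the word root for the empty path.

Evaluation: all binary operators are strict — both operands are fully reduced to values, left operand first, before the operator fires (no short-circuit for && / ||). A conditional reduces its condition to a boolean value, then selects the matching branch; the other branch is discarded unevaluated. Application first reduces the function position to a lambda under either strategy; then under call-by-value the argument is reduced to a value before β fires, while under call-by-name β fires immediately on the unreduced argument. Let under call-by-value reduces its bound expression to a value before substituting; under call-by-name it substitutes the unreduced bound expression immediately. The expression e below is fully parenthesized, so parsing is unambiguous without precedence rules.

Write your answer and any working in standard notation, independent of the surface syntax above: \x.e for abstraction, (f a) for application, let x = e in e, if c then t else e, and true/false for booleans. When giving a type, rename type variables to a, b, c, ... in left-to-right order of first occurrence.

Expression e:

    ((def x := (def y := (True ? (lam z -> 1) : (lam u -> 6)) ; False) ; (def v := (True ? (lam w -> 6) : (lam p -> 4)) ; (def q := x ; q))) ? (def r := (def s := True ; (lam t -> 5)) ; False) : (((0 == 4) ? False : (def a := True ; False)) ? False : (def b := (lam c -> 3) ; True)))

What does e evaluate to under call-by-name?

Answer: true

Working:
step 0: (if (let x = (let y = (if true then (\z.1) else (\u.6)) in false) in (let v = (if true then (\w.6) else (\p.4)) in (let q = x in q))) then (let r = (let s = true in (\t.5)) in false) else (if (if (0 == 4) then false else (let a = true in false)) then false else (let b = (\c.3) in true)))
step 1: [let@0] (if (let v = (if true then (\w.6) else (\p.4)) in (let q = (let y = (if true then (\z.1) else (\u.6)) in false) in q)) then (let r = (let s = true in (\t.5)) in false) else (if (if (0 == 4) then false else (let a = true in false)) then false else (let b = (\c.3) in true)))
step 2: [let@0] (if (let q = (let y = (if true then (\z.1) else (\u.6)) in false) in q) then (let r = (let s = true in (\t.5)) in false) else (if (if (0 == 4) then false else (let a = true in false)) then false else (let b = (\c.3) in true)))
step 3: [let@0] (if (let y = (if true then (\z.1) else (\u.6)) in false) then (let r = (let s = true in (\t.5)) in false) else (if (if (0 == 4) then false else (let a = true in false)) then false else (let b = (\c.3) in true)))
step 4: [let@0] (if false then (let r = (let s = true in (\t.5)) in false) else (if (if (0 == 4) then false else (let a = true in false)) then false else (let b = (\c.3) in true)))
step 5: [if@root] (if (if (0 == 4) then false else (let a = true in false)) then false else (let b = (\c.3) in true))
step 6: [delta@0.0] (if (if false then false else (let a = true in false)) then false else (let b = (\c.3) in true))
step 7: [if@0] (if (let a = true in false) then false else (let b = (\c.3) in true))
step 8: [let@0] (if false then false else (let b = (\c.3) in true))
step 9: [if@root] (let b = (\c.3) in true)
step 10: [let@root] true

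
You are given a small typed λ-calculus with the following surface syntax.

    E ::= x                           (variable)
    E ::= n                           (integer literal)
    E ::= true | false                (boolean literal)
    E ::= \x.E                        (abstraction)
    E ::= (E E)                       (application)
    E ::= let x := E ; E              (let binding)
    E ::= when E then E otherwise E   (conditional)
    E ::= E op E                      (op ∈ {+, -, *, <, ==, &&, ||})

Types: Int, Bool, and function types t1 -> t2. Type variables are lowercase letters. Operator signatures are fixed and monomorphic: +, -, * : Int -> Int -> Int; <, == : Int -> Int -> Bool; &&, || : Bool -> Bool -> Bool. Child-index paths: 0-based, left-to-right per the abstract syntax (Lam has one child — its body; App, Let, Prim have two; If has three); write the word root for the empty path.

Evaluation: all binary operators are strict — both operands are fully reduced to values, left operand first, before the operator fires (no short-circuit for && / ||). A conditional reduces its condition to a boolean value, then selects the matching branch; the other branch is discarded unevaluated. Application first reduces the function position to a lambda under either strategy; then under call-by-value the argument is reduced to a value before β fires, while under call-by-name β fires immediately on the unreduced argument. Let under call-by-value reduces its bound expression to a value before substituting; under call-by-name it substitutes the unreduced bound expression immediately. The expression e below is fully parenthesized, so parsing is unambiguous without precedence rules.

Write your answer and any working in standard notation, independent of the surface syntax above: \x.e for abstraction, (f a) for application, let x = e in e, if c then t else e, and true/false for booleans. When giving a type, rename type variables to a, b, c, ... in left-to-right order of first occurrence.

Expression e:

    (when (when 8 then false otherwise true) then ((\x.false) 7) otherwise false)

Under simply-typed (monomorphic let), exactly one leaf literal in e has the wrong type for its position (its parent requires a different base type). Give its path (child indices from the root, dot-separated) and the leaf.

Answer: 0.0 : 8

Working:
  unify Int ~ Bool
  FAIL: mismatch Int ~ Bool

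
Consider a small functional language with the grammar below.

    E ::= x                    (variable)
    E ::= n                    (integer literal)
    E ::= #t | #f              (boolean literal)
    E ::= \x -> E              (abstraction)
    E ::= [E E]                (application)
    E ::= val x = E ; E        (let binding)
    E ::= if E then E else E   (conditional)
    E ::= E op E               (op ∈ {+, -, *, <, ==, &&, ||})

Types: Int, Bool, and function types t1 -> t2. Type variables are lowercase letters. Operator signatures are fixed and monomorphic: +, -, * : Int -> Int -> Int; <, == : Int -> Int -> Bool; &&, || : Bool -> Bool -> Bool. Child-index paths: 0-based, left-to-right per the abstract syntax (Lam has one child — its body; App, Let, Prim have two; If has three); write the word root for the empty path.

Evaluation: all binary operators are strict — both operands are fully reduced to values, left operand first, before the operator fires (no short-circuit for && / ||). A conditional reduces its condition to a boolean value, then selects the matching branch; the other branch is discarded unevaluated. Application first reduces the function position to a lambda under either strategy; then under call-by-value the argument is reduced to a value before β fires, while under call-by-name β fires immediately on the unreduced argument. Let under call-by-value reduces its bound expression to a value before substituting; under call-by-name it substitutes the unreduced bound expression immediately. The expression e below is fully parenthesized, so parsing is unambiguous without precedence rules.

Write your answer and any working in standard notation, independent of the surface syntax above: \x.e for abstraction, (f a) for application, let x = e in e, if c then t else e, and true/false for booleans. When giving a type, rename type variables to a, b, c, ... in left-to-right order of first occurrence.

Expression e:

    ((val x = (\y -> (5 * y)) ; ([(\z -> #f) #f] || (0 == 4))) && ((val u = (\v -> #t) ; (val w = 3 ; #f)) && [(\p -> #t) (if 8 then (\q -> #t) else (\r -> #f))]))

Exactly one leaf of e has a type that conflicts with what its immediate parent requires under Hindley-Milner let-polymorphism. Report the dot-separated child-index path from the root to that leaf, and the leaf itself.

Answer: 1.1.1.0 : 8

Working:
  unify Int ~ Int
y : a
  unify a ~ Int
\y._ : Int -> Int
let x : Int -> Int
\z._ : b -> Bool
  unify b -> Bool ~ Bool -> c
  unify b ~ Bool
  unify Bool ~ c
_ _ : Bool
  unify Bool ~ Bool
  unify Int ~ Int
  unify Int ~ Int
  unify Bool ~ Bool
  unify Bool ~ Bool
\v._ : d -> Bool
let u : forall. d -> Bool
let w : Int
  unify Bool ~ Bool
\p._ : e -> Bool
  unify Int ~ Bool
  FAIL: mismatch Int ~ Bool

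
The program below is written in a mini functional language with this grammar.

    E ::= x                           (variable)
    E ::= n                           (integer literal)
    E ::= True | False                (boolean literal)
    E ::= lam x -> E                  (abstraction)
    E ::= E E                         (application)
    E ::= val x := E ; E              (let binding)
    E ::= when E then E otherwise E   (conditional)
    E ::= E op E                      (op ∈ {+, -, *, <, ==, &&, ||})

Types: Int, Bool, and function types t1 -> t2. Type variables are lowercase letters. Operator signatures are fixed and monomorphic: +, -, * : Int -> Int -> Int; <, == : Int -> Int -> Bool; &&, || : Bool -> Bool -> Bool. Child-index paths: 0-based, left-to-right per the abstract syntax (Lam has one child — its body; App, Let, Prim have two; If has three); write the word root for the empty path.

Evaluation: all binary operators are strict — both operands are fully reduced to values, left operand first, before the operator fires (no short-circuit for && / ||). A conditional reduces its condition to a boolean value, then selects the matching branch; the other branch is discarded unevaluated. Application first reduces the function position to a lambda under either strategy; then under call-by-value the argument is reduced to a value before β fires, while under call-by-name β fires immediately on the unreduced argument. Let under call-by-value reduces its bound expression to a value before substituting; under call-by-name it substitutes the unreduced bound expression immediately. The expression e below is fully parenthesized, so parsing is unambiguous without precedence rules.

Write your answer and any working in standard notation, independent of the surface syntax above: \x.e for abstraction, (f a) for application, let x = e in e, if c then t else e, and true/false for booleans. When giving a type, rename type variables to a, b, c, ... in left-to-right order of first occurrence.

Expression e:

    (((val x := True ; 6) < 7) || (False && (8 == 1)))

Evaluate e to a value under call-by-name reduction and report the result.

Answer: true

Working:
step 0: (((let x = true in 6) < 7) || (false && (8 == 1)))
step 1: [let@0.0] ((6 < 7) || (false && (8 == 1)))
step 2: [delta@0] (true || (false && (8 == 1)))
step 3: [delta@1.1] (true || (false && false))
step 4: [delta@1] (true || false)
step 5: [delta@root] true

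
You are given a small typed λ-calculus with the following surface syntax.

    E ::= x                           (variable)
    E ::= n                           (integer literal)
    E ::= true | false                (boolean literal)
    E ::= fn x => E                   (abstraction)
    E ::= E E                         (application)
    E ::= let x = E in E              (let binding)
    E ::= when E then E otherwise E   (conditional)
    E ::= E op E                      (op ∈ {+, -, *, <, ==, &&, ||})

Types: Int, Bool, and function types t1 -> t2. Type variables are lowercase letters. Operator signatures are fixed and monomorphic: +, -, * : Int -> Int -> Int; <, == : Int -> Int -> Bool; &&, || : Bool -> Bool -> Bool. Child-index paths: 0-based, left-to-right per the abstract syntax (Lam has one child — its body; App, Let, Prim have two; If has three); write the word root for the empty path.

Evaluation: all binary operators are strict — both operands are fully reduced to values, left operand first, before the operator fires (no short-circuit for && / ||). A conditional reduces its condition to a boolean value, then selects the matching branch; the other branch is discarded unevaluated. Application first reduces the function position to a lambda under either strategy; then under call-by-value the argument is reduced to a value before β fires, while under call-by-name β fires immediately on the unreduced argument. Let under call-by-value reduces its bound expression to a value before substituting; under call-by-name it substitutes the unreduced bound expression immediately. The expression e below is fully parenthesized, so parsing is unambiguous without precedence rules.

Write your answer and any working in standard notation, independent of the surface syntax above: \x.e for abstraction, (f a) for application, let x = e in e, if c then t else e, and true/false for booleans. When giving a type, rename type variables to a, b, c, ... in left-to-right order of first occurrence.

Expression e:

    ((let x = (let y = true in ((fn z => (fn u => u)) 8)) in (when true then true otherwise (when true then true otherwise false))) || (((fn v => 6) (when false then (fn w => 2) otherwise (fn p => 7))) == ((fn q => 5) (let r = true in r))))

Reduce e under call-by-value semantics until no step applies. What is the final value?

Answer: true

Working:
step 0: ((let x = (let y = true in ((\z.(\u.u)) 8)) in (if true then true else (if true then true else false))) || (((\v.6) (if false then (\w.2) else (\p.7))) == ((\q.5) (let r = true in r))))
step 1: [let@0.0] ((let x = ((\z.(\u.u)) 8) in (if true then true else (if true then true else false))) || (((\v.6) (if false then (\w.2) else (\p.7))) == ((\q.5) (let r = true in r))))
step 2: [beta@0.0] ((let x = (\u.u) in (if true then true else (if true then true else false))) || (((\v.6) (if false then (\w.2) else (\p.7))) == ((\q.5) (let r = true in r))))
step 3: [let@0] ((if true then true else (if true then true else false)) || (((\v.6) (if false then (\w.2) else (\p.7))) == ((\q.5) (let r = true in r))))
step 4: [if@0] (true || (((\v.6) (if false then (\w.2) else (\p.7))) == ((\q.5) (let r = true in r))))
step 5: [if@1.0.1] (true || (((\v.6) (\p.7)) == ((\q.5) (let r = true in r))))
step 6: [beta@1.0] (true || (6 == ((\q.5) (let r = true in r))))
step 7: [let@1.1.1] (true || (6 == ((\q.5) true)))
step 8: [beta@1.1] (true || (6 == 5))
step 9: [delta@1] (true || false)
step 10: [delta@root] true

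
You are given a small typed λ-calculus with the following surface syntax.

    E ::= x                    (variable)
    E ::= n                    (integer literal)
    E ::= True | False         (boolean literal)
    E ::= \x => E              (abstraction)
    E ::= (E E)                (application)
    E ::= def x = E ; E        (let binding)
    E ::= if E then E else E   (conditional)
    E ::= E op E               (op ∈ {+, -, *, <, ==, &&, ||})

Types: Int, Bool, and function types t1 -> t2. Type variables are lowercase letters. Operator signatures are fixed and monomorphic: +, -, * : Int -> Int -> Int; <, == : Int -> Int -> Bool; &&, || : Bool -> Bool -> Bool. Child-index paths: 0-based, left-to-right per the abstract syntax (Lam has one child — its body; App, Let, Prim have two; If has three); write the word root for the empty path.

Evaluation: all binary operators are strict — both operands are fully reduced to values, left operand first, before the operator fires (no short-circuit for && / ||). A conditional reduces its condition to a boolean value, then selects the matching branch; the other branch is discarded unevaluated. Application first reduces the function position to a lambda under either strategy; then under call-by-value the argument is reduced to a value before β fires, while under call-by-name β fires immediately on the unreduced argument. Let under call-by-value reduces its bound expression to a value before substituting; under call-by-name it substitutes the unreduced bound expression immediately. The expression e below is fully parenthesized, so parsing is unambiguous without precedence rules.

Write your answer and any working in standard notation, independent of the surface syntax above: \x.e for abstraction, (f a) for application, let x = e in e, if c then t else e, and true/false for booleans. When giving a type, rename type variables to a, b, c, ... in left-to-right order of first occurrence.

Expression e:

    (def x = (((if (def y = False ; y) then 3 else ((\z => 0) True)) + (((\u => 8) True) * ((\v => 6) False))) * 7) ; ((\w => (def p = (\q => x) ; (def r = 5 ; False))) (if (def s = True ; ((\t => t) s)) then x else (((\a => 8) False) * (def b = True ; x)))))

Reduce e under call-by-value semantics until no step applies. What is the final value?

Answer: false

Working:
step 0: (let x = (((if (let y = false in y) then 3 else ((\z.0) true)) + (((\u.8) true) * ((\v.6) false))) * 7) in ((\w.(let p = (\q.x) in (let r = 5 in false))) (if (let s = true in ((\t.t) s)) then x else (((\a.8) false) * (let b = true in x)))))
step 1: [let@0.0.0.0] (let x = (((if false then 3 else ((\z.0) true)) + (((\u.8) true) * ((\v.6) false))) * 7) in ((\w.(let p = (\q.x) in (let r = 5 in false))) (if (let s = true in ((\t.t) s)) then x else (((\a.8) false) * (let b = true in x)))))
step 2: [if@0.0.0] (let x = ((((\z.0) true) + (((\u.8) true) * ((\v.6) false))) * 7) in ((\w.(let p = (\q.x) in (let r = 5 in false))) (if (let s = true in ((\t.t) s)) then x else (((\a.8) false) * (let b = true in x)))))
step 3: [beta@0.0.0] (let x = ((0 + (((\u.8) true) * ((\v.6) false))) * 7) in ((\w.(let p = (\q.x) in (let r = 5 in false))) (if (let s = true in ((\t.t) s)) then x else (((\a.8) false) * (let b = true in x)))))
step 4: [beta@0.0.1.0] (let x = ((0 + (8 * ((\v.6) false))) * 7) in ((\w.(let p = (\q.x) in (let r = 5 in false))) (if (let s = true in ((\t.t) s)) then x else (((\a.8) false) * (let b = true in x)))))
step 5: [beta@0.0.1.1] (let x = ((0 + (8 * 6)) * 7) in ((\w.(let p = (\q.x) in (let r = 5 in false))) (if (let s = true in ((\t.t) s)) then x else (((\a.8) false) * (let b = true in x)))))
step 6: [delta@0.0.1] (let x = ((0 + 48) * 7) in ((\w.(let p = (\q.x) in (let r = 5 in false))) (if (let s = true in ((\t.t) s)) then x else (((\a.8) false) * (let b = true in x)))))
step 7: [delta@0.0] (let x = (48 * 7) in ((\w.(let p = (\q.x) in (let r = 5 in false))) (if (let s = true in ((\t.t) s)) then x else (((\a.8) false) * (let b = true in x)))))
step 8: [delta@0] (let x = 336 in ((\w.(let p = (\q.x) in (let r = 5 in false))) (if (let s = true in ((\t.t) s)) then x else (((\a.8) false) * (let b = true in x)))))
step 9: [let@root] ((\w.(let p = (\q.336) in (let r = 5 in false))) (if (let s = true in ((\t.t) s)) then 336 else (((\a.8) false) * (let b = true in 336))))
step 10: [let@1.0] ((\w.(let p = (\q.336) in (let r = 5 in false))) (if ((\t.t) true) then 336 else (((\a.8) false) * (let b = true in 336))))
step 11: [beta@1.0] ((\w.(let p = (\q.336) in (let r = 5 in false))) (if true then 336 else (((\a.8) false) * (let b = true in 336))))
step 12: [if@1] ((\w.(let p = (\q.336) in (let r = 5 in false))) 336)
step 13: [beta@root] (let p = (\q.336) in (let r = 5 in false))
step 14: [let@root] (let r = 5 in false)
step 15: [let@root] false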